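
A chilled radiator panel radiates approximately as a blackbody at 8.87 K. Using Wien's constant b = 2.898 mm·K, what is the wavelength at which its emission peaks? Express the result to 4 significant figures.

Wien's displacement law: λ_max = b/T = (2.898×10⁻³ m·K)/(8.87 K) = 3.2672×10⁻⁴ m.
That is 0.3267 mm, in the infrared range.

λ_max ≈ 0.3267 mm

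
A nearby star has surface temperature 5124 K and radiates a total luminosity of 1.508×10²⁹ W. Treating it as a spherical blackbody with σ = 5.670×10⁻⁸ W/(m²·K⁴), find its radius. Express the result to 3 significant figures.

L = 4πR²σT⁴ ⇒ R = √(L/(4πσT⁴)).
σT⁴ = 3.90858×10⁷ W/m², so R = √(1.508×10²⁹/(4π×3.90858×10⁷)) = 1.75×10¹⁰ m.

R ≈ 1.75×10¹⁰ m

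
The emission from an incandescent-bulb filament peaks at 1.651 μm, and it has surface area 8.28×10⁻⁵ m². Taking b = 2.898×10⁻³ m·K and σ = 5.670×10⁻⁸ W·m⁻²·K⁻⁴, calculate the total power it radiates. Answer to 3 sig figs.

Wien's law: T = b/λ_max = 2.898×10⁻³/1.651×10⁻⁶ = 1755.30 K.
Area A = 8.28×10⁻⁵ m².
Then P = σAT⁴ = 5.670×10⁻⁸×8.28×10⁻⁵×(1755.30)⁴ = 44.6 W.

P ≈ 44.6 W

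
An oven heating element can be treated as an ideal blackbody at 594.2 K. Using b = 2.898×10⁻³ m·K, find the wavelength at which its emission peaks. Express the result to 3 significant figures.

Wien's displacement law: λ_max = b/T = (2.898×10⁻³ m·K)/(594.2 K) = 4.877×10⁻⁶ m.
That is 4.88 μm, in the infrared range.

λ_max ≈ 4.88 μm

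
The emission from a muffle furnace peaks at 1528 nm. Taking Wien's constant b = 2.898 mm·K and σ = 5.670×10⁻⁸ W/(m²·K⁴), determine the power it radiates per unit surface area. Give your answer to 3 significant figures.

I ≈ 7.34×10⁵ W/m²

Wien's law: T = b/λ_max = 2.898×10⁻³/1.528×10⁻⁶ = 1896.60 K.
Then I = σT⁴ = 5.670×10⁻⁸×(1896.60)⁴ = 7.34×10⁵ W/m².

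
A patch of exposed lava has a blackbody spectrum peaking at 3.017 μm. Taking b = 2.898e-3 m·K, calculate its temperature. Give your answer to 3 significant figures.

T ≈ 961 K

Wien's law gives T = b/λ_max = (2.898×10⁻³ m·K)/(3.017×10⁻⁶ m) = 961 K.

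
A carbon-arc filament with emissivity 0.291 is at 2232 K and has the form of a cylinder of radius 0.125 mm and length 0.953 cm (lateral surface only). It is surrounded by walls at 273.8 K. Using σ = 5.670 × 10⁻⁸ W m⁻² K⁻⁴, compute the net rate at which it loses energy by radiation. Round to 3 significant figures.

Lateral area A = 2πrL = 2π×1.25×10⁻⁴×9.53×10⁻³ = 7.48484×10⁻⁶ m².
Net radiated power P_net = εσA(T⁴ − T₀⁴) = 0.291×5.670×10⁻⁸×7.48484×10⁻⁶×(2232⁴ − 273.8⁴).
T⁴ − T₀⁴ = 2.48186×10¹³ − 5.61997×10⁹ = 2.48130×10¹³ K⁴, so P_net = 3.06 W.

Net loss ≈ 3.06 W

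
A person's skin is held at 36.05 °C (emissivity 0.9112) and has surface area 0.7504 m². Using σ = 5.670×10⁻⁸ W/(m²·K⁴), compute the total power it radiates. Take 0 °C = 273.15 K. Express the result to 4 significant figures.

P ≈ 354.4 W

T = 36.05 °C + 273.15 = 309.20 K.
Area A = 0.7504 m².
P = εσAT⁴ = 0.9112 × 5.670×10⁻⁸ × 0.7504 × (309.20)⁴ = 354.4 W.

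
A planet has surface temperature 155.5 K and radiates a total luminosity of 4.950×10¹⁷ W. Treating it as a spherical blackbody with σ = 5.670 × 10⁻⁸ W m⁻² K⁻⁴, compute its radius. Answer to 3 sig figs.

L = 4πR²σT⁴ ⇒ R = √(L/(4πσT⁴)).
σT⁴ = 33.1516 W/m², so R = √(4.950×10¹⁷/(4π×33.1516)) = 3.45×10⁷ m.

R ≈ 3.45×10⁷ m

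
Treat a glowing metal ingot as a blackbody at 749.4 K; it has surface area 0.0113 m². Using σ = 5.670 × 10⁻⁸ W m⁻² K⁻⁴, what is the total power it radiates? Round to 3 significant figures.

P ≈ 202 W

Area A = 0.0113 m².
P = σAT⁴ = 5.670×10⁻⁸ × 0.0113 × (749.4)⁴ = 202 W.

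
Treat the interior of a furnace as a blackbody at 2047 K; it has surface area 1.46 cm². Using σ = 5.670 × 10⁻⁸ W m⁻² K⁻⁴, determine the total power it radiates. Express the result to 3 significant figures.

Area A = 1.46 cm² = 1.46×10⁻⁴ m².
P = σAT⁴ = 5.670×10⁻⁸ × 1.46×10⁻⁴ × (2047)⁴ = 145 W.

P ≈ 145 W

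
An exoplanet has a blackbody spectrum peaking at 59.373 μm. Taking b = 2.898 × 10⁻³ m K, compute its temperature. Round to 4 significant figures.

Wien's law gives T = b/λ_max = (2.898×10⁻³ m·K)/(5.9373×10⁻⁵ m) = 48.81 K.

T ≈ 48.81 K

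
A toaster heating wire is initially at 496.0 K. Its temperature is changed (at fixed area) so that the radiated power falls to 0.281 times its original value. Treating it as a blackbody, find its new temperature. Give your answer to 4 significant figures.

T₂ ≈ 361.1 K

P ∝ T⁴, so T₂/T₁ = (P₂/P₁)^(1/4) = (0.281)^(1/4) = 0.728076.
T₂ = 496.0 × 0.728076 = 361.1 K.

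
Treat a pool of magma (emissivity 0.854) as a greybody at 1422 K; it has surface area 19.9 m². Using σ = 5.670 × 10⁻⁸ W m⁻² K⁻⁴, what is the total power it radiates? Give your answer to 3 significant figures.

Area A = 19.9 m².
P = εσAT⁴ = 0.854 × 5.670×10⁻⁸ × 19.9 × (1422)⁴ = 3.94×10⁶ W.

P ≈ 3.94×10⁶ W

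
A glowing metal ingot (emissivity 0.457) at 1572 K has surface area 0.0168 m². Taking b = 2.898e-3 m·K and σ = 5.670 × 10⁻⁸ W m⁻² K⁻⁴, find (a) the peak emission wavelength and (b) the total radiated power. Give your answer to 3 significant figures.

λ_max ≈ 1.84×10³ nm; P ≈ 2.66×10³ W

(a) λ_max = b/T = 2.898×10⁻³/1572 = 1.844×10⁻⁶ m = 1.84×10³ nm.
Area A = 0.0168 m².
(b) P = εσAT⁴ = 0.457×5.670×10⁻⁸×0.0168×(1572)⁴ = 2.66×10³ W.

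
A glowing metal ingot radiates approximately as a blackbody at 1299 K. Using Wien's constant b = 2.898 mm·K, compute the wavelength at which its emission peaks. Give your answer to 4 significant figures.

Wien's displacement law: λ_max = b/T = (2.898×10⁻³ m·K)/(1299 K) = 2.2309×10⁻⁶ m.
That is 2231 nm, in the infrared range.

λ_max ≈ 2231 nm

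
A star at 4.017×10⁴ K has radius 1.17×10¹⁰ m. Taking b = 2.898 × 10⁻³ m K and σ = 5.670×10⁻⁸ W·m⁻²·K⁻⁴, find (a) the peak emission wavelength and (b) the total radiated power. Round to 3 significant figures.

(a) λ_max = b/T = 2.898×10⁻³/4.017×10⁴ = 7.214×10⁻⁸ m = 72.1 nm.
Surface area A = 4πR² = 4π(1.17×10¹⁰ m)² = 1.72021×10²¹ m².
(b) P = σAT⁴ = 5.670×10⁻⁸×1.72021×10²¹×(4.017×10⁴)⁴ = 2.54×10³² W.

λ_max ≈ 72.1 nm; P ≈ 2.54×10³² W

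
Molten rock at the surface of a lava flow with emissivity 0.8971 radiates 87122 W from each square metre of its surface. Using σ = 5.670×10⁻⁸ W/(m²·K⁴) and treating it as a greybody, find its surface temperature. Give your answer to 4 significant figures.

T ≈ 1144 K

I = εσT⁴, so T = (I/εσ)^(1/4) = (87122/(0.8971×5.670×10⁻⁸))^(1/4) = 1144 K.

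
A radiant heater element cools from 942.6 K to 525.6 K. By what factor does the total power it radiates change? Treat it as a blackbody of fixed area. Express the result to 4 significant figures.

P ∝ T⁴, so P₂/P₁ = (T₂/T₁)⁴ = (525.6/942.6)⁴ = (0.557607)⁴ = 0.09667.

P₂/P₁ ≈ 0.09667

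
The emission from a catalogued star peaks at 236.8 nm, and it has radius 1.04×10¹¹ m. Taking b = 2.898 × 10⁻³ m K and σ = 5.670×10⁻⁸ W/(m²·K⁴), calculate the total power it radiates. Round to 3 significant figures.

P ≈ 1.73×10³² W

Wien's law: T = b/λ_max = 2.898×10⁻³/2.368×10⁻⁷ = 12238.2 K.
Surface area A = 4πR² = 4π(1.04×10¹¹ m)² = 1.35918×10²³ m².
Then P = σAT⁴ = 5.670×10⁻⁸×1.35918×10²³×(12238.2)⁴ = 1.73×10³² W.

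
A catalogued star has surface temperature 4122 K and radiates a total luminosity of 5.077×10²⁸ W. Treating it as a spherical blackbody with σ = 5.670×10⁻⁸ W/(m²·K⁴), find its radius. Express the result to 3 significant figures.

L = 4πR²σT⁴ ⇒ R = √(L/(4πσT⁴)).
σT⁴ = 1.63687×10⁷ W/m², so R = √(5.077×10²⁸/(4π×1.63687×10⁷)) = 1.57×10¹⁰ m.

R ≈ 1.57×10¹⁰ m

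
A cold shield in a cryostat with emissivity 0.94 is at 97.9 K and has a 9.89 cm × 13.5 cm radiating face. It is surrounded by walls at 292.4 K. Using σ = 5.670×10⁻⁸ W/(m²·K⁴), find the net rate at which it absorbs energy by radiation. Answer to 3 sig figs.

Area A = 0.0989 × 0.135 = 0.0133515 m².
Net radiated power P_net = εσA(T⁴ − T₀⁴) = 0.94×5.670×10⁻⁸×0.0133515×(97.9⁴ − 292.4⁴).
T⁴ − T₀⁴ = 9.18609×10⁷ − 7.30987×10⁹ = -7.21801×10⁹ K⁴, so P_net = -5.14 W — negative, meaning a net gain of 5.14 W.

Net gain ≈ 5.14 W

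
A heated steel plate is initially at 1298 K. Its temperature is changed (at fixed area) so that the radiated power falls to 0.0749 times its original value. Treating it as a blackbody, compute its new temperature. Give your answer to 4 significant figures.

P ∝ T⁴, so T₂/T₁ = (P₂/P₁)^(1/4) = (0.0749)^(1/4) = 0.523143.
T₂ = 1298 × 0.523143 = 679.0 K.

T₂ ≈ 679.0 K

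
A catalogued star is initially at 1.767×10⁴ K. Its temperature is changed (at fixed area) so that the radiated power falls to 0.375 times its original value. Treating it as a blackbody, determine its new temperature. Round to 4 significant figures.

P ∝ T⁴, so T₂/T₁ = (P₂/P₁)^(1/4) = (0.375)^(1/4) = 0.782542.
T₂ = 1.767×10⁴ × 0.782542 = 1.383×10⁴ K.

T₂ ≈ 1.383×10⁴ K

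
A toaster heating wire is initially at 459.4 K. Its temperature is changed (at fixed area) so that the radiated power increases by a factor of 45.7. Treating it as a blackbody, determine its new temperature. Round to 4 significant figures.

T₂ ≈ 1194 K

P ∝ T⁴, so T₂/T₁ = (P₂/P₁)^(1/4) = (45.7)^(1/4) = 2.60003.
T₂ = 459.4 × 2.60003 = 1194 K.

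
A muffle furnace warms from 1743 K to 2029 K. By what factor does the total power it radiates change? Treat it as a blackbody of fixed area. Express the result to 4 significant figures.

P₂/P₁ ≈ 1.836

P ∝ T⁴, so P₂/P₁ = (T₂/T₁)⁴ = (2029/1743)⁴ = (1.16408)⁴ = 1.836.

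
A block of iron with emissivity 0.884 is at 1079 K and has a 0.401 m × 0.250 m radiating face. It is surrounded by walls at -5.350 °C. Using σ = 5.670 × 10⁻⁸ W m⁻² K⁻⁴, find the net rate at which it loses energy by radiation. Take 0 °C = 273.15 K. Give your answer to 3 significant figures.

Surroundings: T = -5.350 °C + 273.15 = 267.800 K.
Area A = 0.401 × 0.250 = 0.10025 m².
Net radiated power P_net = εσA(T⁴ − T₀⁴) = 0.884×5.670×10⁻⁸×0.10025×(1079⁴ − 267.800⁴).
T⁴ − T₀⁴ = 1.35546×10¹² − 5.14331×10⁹ = 1.35032×10¹² K⁴, so P_net = 6.79×10³ W.

Net loss ≈ 6.79×10³ W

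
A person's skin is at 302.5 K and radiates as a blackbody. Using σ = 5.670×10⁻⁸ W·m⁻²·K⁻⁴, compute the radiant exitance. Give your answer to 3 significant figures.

I ≈ 475 W/m²

Stefan–Boltzmann: I = σT⁴ = 5.670×10⁻⁸ × (302.5)⁴ = 475 W/m².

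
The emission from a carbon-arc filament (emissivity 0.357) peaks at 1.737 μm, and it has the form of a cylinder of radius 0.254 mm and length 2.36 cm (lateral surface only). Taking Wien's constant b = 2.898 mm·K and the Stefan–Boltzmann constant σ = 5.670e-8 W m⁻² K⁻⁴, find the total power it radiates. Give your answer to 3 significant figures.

Wien's law: T = b/λ_max = 2.898×10⁻³/1.737×10⁻⁶ = 1668.39 K.
Lateral area A = 2πrL = 2π×2.54×10⁻⁴×0.0236 = 3.76639×10⁻⁵ m².
Then P = εσAT⁴ = 0.357×5.670×10⁻⁸×3.76639×10⁻⁵×(1668.39)⁴ = 5.91 W.

P ≈ 5.91 W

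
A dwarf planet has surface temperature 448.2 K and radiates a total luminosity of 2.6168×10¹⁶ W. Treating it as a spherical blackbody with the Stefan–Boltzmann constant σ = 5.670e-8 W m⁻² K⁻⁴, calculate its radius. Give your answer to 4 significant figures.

R ≈ 9.540×10⁵ m

L = 4πR²σT⁴ ⇒ R = √(L/(4πσT⁴)).
σT⁴ = 2288.08 W/m², so R = √(2.6168×10¹⁶/(4π×2288.08)) = 9.540×10⁵ m.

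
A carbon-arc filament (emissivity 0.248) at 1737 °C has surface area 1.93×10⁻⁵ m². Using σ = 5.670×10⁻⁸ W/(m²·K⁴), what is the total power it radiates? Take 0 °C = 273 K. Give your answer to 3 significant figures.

T = 1737 °C + 273 = 2010 K.
Area A = 1.93×10⁻⁵ m².
P = εσAT⁴ = 0.248 × 5.670×10⁻⁸ × 1.93×10⁻⁵ × (2010)⁴ = 4.43 W.

P ≈ 4.43 W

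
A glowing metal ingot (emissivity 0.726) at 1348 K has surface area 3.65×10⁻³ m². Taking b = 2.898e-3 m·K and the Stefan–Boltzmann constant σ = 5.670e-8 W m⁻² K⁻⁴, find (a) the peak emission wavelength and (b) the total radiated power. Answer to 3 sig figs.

(a) λ_max = b/T = 2.898×10⁻³/1348 = 2.150×10⁻⁶ m = 2.15 μm.
Area A = 3.65×10⁻³ m².
(b) P = εσAT⁴ = 0.726×5.670×10⁻⁸×3.65×10⁻³×(1348)⁴ = 496 W.

λ_max ≈ 2.15 μm; P ≈ 496 W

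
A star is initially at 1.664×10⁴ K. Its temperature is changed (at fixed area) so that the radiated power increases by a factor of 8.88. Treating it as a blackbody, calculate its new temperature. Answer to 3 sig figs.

T₂ ≈ 2.87×10⁴ K

P ∝ T⁴, so T₂/T₁ = (P₂/P₁)^(1/4) = (8.88)^(1/4) = 1.72625.
T₂ = 1.664×10⁴ × 1.72625 = 2.87×10⁴ K.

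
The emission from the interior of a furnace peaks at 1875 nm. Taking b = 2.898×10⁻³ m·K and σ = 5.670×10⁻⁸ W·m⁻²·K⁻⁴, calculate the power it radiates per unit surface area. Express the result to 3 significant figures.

I ≈ 3.24×10⁵ W/m²

Wien's law: T = b/λ_max = 2.898×10⁻³/1.875×10⁻⁶ = 1545.60 K.
Then I = σT⁴ = 5.670×10⁻⁸×(1545.60)⁴ = 3.24×10⁵ W/m².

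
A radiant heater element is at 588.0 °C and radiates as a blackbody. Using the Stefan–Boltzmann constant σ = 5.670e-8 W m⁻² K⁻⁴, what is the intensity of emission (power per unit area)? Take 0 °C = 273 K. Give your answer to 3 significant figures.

T = 588.0 °C + 273 = 861.0 K.
Stefan–Boltzmann: I = σT⁴ = 5.670×10⁻⁸ × (861.0)⁴ = 3.12×10⁴ W/m².

I ≈ 3.12×10⁴ W/m²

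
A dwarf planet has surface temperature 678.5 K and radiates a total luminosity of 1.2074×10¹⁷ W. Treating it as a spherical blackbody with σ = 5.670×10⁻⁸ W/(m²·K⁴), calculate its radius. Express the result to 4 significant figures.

L = 4πR²σT⁴ ⇒ R = √(L/(4πσT⁴)).
σT⁴ = 12016.6 W/m², so R = √(1.2074×10¹⁷/(4π×12016.6)) = 8.942×10⁵ m.

R ≈ 8.942×10⁵ m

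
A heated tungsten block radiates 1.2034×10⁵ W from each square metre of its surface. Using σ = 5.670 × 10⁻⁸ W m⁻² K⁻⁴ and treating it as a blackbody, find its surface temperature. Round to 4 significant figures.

T ≈ 1207 K

I = σT⁴, so T = (I/σ)^(1/4) = (1.2034×10⁵/(5.670×10⁻⁸))^(1/4) = 1207 K.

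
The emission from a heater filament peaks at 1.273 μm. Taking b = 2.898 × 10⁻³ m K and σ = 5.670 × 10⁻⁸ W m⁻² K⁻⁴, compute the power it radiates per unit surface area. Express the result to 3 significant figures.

Wien's law: T = b/λ_max = 2.898×10⁻³/1.273×10⁻⁶ = 2276.51 K.
Then I = σT⁴ = 5.670×10⁻⁸×(2276.51)⁴ = 1.52×10⁶ W/m².

I ≈ 1.52×10⁶ W/m²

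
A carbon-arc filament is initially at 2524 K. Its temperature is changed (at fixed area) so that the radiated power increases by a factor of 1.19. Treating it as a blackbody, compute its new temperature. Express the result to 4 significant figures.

T₂ ≈ 2636 K

P ∝ T⁴, so T₂/T₁ = (P₂/P₁)^(1/4) = (1.19)^(1/4) = 1.04445.
T₂ = 2524 × 1.04445 = 2636 K.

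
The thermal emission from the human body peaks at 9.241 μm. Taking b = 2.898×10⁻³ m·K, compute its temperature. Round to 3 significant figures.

Wien's law gives T = b/λ_max = (2.898×10⁻³ m·K)/(9.241×10⁻⁶ m) = 314 K.

T ≈ 314 K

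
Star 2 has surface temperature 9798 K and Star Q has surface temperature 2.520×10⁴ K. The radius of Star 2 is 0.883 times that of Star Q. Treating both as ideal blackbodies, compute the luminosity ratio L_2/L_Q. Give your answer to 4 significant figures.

L_2/L_Q ≈ 0.01782

L ∝ R²T⁴, so L_2/L_Q = (R_2/R_Q)²(T_2/T_Q)⁴ = (0.883)² × (9798/2.520×10⁴)⁴ = 0.779689 × 0.0228532 = 0.01782.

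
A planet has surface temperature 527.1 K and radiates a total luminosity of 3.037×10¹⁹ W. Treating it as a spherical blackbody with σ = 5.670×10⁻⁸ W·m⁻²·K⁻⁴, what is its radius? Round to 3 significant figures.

L = 4πR²σT⁴ ⇒ R = √(L/(4πσT⁴)).
σT⁴ = 4376.78 W/m², so R = √(3.037×10¹⁹/(4π×4376.78)) = 2.35×10⁷ m.

R ≈ 2.35×10⁷ m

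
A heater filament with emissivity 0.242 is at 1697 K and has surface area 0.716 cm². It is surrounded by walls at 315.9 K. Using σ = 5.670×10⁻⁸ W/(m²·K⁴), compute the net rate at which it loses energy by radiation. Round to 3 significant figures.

Area A = 0.716 cm² = 7.16×10⁻⁵ m².
Net radiated power P_net = εσA(T⁴ − T₀⁴) = 0.242×5.670×10⁻⁸×7.16×10⁻⁵×(1697⁴ − 315.9⁴).
T⁴ − T₀⁴ = 8.29330×10¹² − 9.95860×10⁹ = 8.28334×10¹² K⁴, so P_net = 8.14 W.

Net loss ≈ 8.14 W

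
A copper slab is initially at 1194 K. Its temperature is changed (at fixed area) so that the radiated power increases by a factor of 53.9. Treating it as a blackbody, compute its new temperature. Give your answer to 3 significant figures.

T₂ ≈ 3.24×10³ K

P ∝ T⁴, so T₂/T₁ = (P₂/P₁)^(1/4) = (53.9)^(1/4) = 2.70955.
T₂ = 1194 × 2.70955 = 3.24×10³ K.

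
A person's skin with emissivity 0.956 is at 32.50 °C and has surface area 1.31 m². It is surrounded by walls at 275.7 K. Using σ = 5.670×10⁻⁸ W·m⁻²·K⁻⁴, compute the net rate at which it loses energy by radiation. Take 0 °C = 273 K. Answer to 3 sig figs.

T = 32.50 °C + 273 = 305.50 K.
Area A = 1.31 m².
Net radiated power P_net = εσA(T⁴ − T₀⁴) = 0.956×5.670×10⁻⁸×1.31×(305.50⁴ − 275.7⁴).
T⁴ − T₀⁴ = 8.71054×10⁹ − 5.77759×10⁹ = 2.93295×10⁹ K⁴, so P_net = 208 W.

Net loss ≈ 208 W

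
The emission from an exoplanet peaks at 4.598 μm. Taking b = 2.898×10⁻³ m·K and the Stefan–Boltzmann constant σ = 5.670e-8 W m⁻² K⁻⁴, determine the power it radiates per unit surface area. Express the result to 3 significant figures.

I ≈ 8.95×10³ W/m²

Wien's law: T = b/λ_max = 2.898×10⁻³/4.598×10⁻⁶ = 630.274 K.
Then I = σT⁴ = 5.670×10⁻⁸×(630.274)⁴ = 8.95×10³ W/m².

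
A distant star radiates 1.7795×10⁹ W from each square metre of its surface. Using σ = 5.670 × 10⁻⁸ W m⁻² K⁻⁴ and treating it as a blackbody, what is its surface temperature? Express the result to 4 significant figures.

I = σT⁴, so T = (I/σ)^(1/4) = (1.7795×10⁹/(5.670×10⁻⁸))^(1/4) = 1.331×10⁴ K.

T ≈ 1.331×10⁴ K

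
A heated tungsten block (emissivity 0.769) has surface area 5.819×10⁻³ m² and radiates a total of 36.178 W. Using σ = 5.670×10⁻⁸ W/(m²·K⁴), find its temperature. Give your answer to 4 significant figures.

T ≈ 614.5 K

Area A = 5.819×10⁻³ m².
P = εσAT⁴ ⇒ T = (P/(εσA))^(1/4) = (36.178/(0.769×5.670×10⁻⁸×5.819×10⁻³))^(1/4) = 614.5 K.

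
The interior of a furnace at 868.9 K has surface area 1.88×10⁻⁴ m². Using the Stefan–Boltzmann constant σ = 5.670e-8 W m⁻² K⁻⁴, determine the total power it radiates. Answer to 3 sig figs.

P ≈ 6.08 W

Area A = 1.88×10⁻⁴ m².
P = σAT⁴ = 5.670×10⁻⁸ × 1.88×10⁻⁴ × (868.9)⁴ = 6.08 W.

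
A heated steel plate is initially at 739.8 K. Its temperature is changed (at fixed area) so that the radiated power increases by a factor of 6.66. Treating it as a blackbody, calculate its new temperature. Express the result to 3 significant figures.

P ∝ T⁴, so T₂/T₁ = (P₂/P₁)^(1/4) = (6.66)^(1/4) = 1.60645.
T₂ = 739.8 × 1.60645 = 1.19×10³ K.

T₂ ≈ 1.19×10³ K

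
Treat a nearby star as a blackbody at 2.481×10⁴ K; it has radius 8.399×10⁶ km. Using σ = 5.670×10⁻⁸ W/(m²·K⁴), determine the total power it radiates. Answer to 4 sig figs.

P ≈ 1.904×10³¹ W

Surface area A = 4πR² = 4π(8.399×10⁹ m)² = 8.86472×10²⁰ m².
P = σAT⁴ = 5.670×10⁻⁸ × 8.86472×10²⁰ × (2.481×10⁴)⁴ = 1.904×10³¹ W.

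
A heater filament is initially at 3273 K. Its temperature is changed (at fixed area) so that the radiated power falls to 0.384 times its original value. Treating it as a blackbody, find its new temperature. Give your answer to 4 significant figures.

P ∝ T⁴, so T₂/T₁ = (P₂/P₁)^(1/4) = (0.384)^(1/4) = 0.787196.
T₂ = 3273 × 0.787196 = 2576 K.

T₂ ≈ 2576 K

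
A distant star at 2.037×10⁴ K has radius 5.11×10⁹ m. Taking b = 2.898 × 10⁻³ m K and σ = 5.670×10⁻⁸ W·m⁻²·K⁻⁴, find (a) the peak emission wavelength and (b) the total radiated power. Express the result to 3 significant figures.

λ_max ≈ 142 nm; P ≈ 3.20×10³⁰ W

(a) λ_max = b/T = 2.898×10⁻³/2.037×10⁴ = 1.423×10⁻⁷ m = 142 nm.
Surface area A = 4πR² = 4π(5.11×10⁹ m)² = 3.28134×10²⁰ m².
(b) P = σAT⁴ = 5.670×10⁻⁸×3.28134×10²⁰×(2.037×10⁴)⁴ = 3.20×10³⁰ W.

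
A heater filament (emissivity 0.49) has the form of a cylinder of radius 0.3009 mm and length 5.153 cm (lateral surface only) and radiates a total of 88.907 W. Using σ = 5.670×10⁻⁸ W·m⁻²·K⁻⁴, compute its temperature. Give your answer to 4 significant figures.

T ≈ 2394 K

Lateral area A = 2πrL = 2π×3.009×10⁻⁴×0.05153 = 9.74232×10⁻⁵ m².
P = εσAT⁴ ⇒ T = (P/(εσA))^(1/4) = (88.907/(0.49×5.670×10⁻⁸×9.74232×10⁻⁵))^(1/4) = 2394 K.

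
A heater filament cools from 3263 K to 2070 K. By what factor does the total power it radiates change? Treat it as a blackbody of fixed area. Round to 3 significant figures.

P₂/P₁ ≈ 0.162

P ∝ T⁴, so P₂/P₁ = (T₂/T₁)⁴ = (2070/3263)⁴ = (0.634386)⁴ = 0.162.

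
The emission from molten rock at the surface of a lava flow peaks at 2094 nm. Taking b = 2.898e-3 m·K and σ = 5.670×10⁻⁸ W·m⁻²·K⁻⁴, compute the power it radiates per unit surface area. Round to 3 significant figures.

Wien's law: T = b/λ_max = 2.898×10⁻³/2.094×10⁻⁶ = 1383.95 K.
Then I = σT⁴ = 5.670×10⁻⁸×(1383.95)⁴ = 2.08×10⁵ W/m².

I ≈ 2.08×10⁵ W/m²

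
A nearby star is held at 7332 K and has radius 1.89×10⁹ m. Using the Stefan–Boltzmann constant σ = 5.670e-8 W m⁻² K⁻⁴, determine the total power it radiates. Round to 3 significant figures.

P ≈ 7.36×10²⁷ W

Surface area A = 4πR² = 4π(1.89×10⁹ m)² = 4.48883×10¹⁹ m².
P = σAT⁴ = 5.670×10⁻⁸ × 4.48883×10¹⁹ × (7332)⁴ = 7.36×10²⁷ W.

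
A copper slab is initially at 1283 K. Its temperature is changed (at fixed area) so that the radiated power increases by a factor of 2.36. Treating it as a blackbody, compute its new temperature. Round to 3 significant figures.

T₂ ≈ 1.59×10³ K

P ∝ T⁴, so T₂/T₁ = (P₂/P₁)^(1/4) = (2.36)^(1/4) = 1.23945.
T₂ = 1283 × 1.23945 = 1.59×10³ K.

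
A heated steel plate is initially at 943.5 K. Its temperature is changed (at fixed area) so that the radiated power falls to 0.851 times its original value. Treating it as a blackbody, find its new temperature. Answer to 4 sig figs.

T₂ ≈ 906.2 K

P ∝ T⁴, so T₂/T₁ = (P₂/P₁)^(1/4) = (0.851)^(1/4) = 0.960467.
T₂ = 943.5 × 0.960467 = 906.2 K.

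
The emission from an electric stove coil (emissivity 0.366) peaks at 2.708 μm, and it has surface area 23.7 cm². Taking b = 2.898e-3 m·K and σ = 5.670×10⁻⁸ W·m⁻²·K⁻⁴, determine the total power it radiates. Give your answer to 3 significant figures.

P ≈ 64.5 W

Wien's law: T = b/λ_max = 2.898×10⁻³/2.708×10⁻⁶ = 1070.16 K.
Area A = 23.7 cm² = 2.37×10⁻³ m².
Then P = εσAT⁴ = 0.366×5.670×10⁻⁸×2.37×10⁻³×(1070.16)⁴ = 64.5 W.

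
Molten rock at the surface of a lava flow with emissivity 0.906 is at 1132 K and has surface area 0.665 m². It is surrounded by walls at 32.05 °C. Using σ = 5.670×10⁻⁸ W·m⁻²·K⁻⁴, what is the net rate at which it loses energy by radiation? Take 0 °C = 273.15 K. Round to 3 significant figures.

Surroundings: T = 32.05 °C + 273.15 = 305.20 K.
Area A = 0.665 m².
Net radiated power P_net = εσA(T⁴ − T₀⁴) = 0.906×5.670×10⁻⁸×0.665×(1132⁴ − 305.20⁴).
T⁴ − T₀⁴ = 1.64205×10¹² − 8.67637×10⁹ = 1.63337×10¹² K⁴, so P_net = 5.58×10⁴ W.

Net loss ≈ 5.58×10⁴ W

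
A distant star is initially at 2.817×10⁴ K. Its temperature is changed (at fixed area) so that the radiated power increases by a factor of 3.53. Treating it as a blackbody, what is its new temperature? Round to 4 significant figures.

T₂ ≈ 3.861×10⁴ K

P ∝ T⁴, so T₂/T₁ = (P₂/P₁)^(1/4) = (3.53)^(1/4) = 1.37070.
T₂ = 2.817×10⁴ × 1.37070 = 3.861×10⁴ K.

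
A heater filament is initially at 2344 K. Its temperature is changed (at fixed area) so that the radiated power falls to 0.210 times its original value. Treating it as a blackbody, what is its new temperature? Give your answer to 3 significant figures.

P ∝ T⁴, so T₂/T₁ = (P₂/P₁)^(1/4) = (0.210)^(1/4) = 0.676947.
T₂ = 2344 × 0.676947 = 1.59×10³ K.

T₂ ≈ 1.59×10³ K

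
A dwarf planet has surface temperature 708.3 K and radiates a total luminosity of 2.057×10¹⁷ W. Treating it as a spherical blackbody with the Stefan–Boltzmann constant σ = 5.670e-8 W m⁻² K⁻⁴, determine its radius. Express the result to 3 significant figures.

R ≈ 1.07×10⁶ m

L = 4πR²σT⁴ ⇒ R = √(L/(4πσT⁴)).
σT⁴ = 14270.9 W/m², so R = √(2.057×10¹⁷/(4π×14270.9)) = 1.07×10⁶ m.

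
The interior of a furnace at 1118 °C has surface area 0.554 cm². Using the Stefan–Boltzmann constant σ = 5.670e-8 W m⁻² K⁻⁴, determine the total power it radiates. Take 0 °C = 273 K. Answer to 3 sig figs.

P ≈ 11.8 W

T = 1118 °C + 273 = 1391 K.
Area A = 0.554 cm² = 5.54×10⁻⁵ m².
P = σAT⁴ = 5.670×10⁻⁸ × 5.54×10⁻⁵ × (1391)⁴ = 11.8 W.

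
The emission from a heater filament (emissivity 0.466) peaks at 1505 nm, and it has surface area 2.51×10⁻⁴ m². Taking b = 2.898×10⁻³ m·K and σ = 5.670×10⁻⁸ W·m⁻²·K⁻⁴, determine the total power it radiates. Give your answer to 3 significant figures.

P ≈ 91.2 W

Wien's law: T = b/λ_max = 2.898×10⁻³/1.505×10⁻⁶ = 1925.58 K.
Area A = 2.51×10⁻⁴ m².
Then P = εσAT⁴ = 0.466×5.670×10⁻⁸×2.51×10⁻⁴×(1925.58)⁴ = 91.2 W.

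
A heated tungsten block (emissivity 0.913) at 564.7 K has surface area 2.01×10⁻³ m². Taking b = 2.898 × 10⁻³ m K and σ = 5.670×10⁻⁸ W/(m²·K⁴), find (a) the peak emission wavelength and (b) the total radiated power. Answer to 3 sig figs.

λ_max ≈ 5.13 μm; P ≈ 10.6 W

(a) λ_max = b/T = 2.898×10⁻³/564.7 = 5.132×10⁻⁶ m = 5.13 μm.
Area A = 2.01×10⁻³ m².
(b) P = εσAT⁴ = 0.913×5.670×10⁻⁸×2.01×10⁻³×(564.7)⁴ = 10.6 W.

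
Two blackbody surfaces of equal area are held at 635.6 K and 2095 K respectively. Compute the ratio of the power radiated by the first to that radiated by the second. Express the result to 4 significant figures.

P₁/P₂ ≈ 8.472×10⁻³

With equal areas, P₁/P₂ = (T₁/T₂)⁴ = (635.6/2095)⁴ = 8.472×10⁻³.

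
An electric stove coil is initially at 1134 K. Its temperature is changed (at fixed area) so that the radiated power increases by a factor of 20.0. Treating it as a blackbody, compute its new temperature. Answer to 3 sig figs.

P ∝ T⁴, so T₂/T₁ = (P₂/P₁)^(1/4) = (20.0)^(1/4) = 2.11474.
T₂ = 1134 × 2.11474 = 2.40×10³ K.

T₂ ≈ 2.40×10³ K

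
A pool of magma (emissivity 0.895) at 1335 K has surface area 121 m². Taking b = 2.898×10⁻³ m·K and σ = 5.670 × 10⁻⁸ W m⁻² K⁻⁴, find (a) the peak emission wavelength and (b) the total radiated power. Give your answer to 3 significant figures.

(a) λ_max = b/T = 2.898×10⁻³/1335 = 2.171×10⁻⁶ m = 2.17 μm.
Area A = 121 m².
(b) P = εσAT⁴ = 0.895×5.670×10⁻⁸×121×(1335)⁴ = 1.95×10⁷ W.

λ_max ≈ 2.17 μm; P ≈ 1.95×10⁷ W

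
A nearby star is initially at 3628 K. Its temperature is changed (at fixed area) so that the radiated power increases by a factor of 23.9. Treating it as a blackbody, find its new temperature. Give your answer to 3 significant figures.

P ∝ T⁴, so T₂/T₁ = (P₂/P₁)^(1/4) = (23.9)^(1/4) = 2.21105.
T₂ = 3628 × 2.21105 = 8.02×10³ K.

T₂ ≈ 8.02×10³ K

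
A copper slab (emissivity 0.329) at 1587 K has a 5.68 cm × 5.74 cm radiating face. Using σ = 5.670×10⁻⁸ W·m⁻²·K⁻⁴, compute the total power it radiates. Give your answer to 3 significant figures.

Area A = 0.0568 × 0.0574 = 3.26032×10⁻³ m².
P = εσAT⁴ = 0.329 × 5.670×10⁻⁸ × 3.26032×10⁻³ × (1587)⁴ = 386 W.

P ≈ 386 W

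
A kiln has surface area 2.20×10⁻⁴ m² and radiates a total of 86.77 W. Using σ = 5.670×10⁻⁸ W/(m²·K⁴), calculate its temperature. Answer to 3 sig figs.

T ≈ 1.62×10³ K

Area A = 2.20×10⁻⁴ m².
P = σAT⁴ ⇒ T = (P/(σA))^(1/4) = (86.77/(5.670×10⁻⁸×2.20×10⁻⁴))^(1/4) = 1.62×10³ K.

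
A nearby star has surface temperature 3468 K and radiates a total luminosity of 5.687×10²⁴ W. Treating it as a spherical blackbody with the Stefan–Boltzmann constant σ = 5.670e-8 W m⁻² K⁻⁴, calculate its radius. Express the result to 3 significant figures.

L = 4πR²σT⁴ ⇒ R = √(L/(4πσT⁴)).
σT⁴ = 8.20162×10⁶ W/m², so R = √(5.687×10²⁴/(4π×8.20162×10⁶)) = 2.35×10⁸ m.

R ≈ 2.35×10⁸ m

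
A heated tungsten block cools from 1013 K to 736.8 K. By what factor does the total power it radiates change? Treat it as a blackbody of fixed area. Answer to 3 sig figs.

P₂/P₁ ≈ 0.280

P ∝ T⁴, so P₂/P₁ = (T₂/T₁)⁴ = (736.8/1013)⁴ = (0.727345)⁴ = 0.280.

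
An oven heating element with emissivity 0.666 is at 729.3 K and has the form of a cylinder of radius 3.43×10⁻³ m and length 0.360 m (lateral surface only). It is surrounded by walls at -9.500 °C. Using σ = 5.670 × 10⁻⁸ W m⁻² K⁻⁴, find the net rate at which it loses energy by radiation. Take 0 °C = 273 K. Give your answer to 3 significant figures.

Surroundings: T = -9.500 °C + 273 = 263.500 K.
Lateral area A = 2πrL = 2π×3.43×10⁻³×0.360 = 7.75848×10⁻³ m².
Net radiated power P_net = εσA(T⁴ − T₀⁴) = 0.666×5.670×10⁻⁸×7.75848×10⁻³×(729.3⁴ − 263.500⁴).
T⁴ − T₀⁴ = 2.82895×10¹¹ − 4.82084×10⁹ = 2.78074×10¹¹ K⁴, so P_net = 81.5 W.

Net loss ≈ 81.5 W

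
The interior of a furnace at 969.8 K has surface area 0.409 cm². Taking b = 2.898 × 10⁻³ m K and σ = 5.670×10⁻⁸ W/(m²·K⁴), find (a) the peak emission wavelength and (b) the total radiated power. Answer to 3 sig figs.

λ_max ≈ 2.99 μm; P ≈ 2.05 W

(a) λ_max = b/T = 2.898×10⁻³/969.8 = 2.988×10⁻⁶ m = 2.99 μm.
Area A = 0.409 cm² = 4.09×10⁻⁵ m².
(b) P = σAT⁴ = 5.670×10⁻⁸×4.09×10⁻⁵×(969.8)⁴ = 2.05 W.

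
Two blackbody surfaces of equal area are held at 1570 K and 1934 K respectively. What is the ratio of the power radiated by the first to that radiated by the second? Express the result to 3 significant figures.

With equal areas, P₁/P₂ = (T₁/T₂)⁴ = (1570/1934)⁴ = 0.434.

P₁/P₂ ≈ 0.434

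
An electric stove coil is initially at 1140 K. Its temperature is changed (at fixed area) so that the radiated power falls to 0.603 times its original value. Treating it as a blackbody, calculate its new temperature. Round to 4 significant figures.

P ∝ T⁴, so T₂/T₁ = (P₂/P₁)^(1/4) = (0.603)^(1/4) = 0.881210.
T₂ = 1140 × 0.881210 = 1005 K.

T₂ ≈ 1005 K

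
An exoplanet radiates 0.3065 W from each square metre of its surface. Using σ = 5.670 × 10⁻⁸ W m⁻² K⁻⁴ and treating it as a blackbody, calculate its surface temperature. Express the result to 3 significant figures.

T ≈ 48.2 K

I = σT⁴, so T = (I/σ)^(1/4) = (0.3065/(5.670×10⁻⁸))^(1/4) = 48.2 K.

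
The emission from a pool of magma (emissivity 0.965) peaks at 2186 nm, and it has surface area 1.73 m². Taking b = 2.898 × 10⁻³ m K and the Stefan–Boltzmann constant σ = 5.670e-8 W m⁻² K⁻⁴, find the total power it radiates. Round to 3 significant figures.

P ≈ 2.92×10⁵ W

Wien's law: T = b/λ_max = 2.898×10⁻³/2.186×10⁻⁶ = 1325.71 K.
Area A = 1.73 m².
Then P = εσAT⁴ = 0.965×5.670×10⁻⁸×1.73×(1325.71)⁴ = 2.92×10⁵ W.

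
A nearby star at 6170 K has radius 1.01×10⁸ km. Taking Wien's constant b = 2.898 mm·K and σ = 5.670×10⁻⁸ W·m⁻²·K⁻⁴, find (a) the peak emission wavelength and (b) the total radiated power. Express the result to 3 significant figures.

(a) λ_max = b/T = 2.898×10⁻³/6170 = 4.697×10⁻⁷ m = 470 nm.
Surface area A = 4πR² = 4π(1.01×10¹¹ m)² = 1.28190×10²³ m².
(b) P = σAT⁴ = 5.670×10⁻⁸×1.28190×10²³×(6170)⁴ = 1.05×10³¹ W.

λ_max ≈ 470 nm; P ≈ 1.05×10³¹ W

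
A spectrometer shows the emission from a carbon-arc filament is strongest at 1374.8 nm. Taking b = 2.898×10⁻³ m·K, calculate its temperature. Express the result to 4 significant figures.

T ≈ 2108 K

Wien's law gives T = b/λ_max = (2.898×10⁻³ m·K)/(1.3748×10⁻⁶ m) = 2108 K.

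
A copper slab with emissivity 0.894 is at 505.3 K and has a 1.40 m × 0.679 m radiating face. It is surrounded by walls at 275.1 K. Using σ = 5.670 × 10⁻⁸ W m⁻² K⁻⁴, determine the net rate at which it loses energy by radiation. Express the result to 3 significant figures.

Area A = 1.40 × 0.679 = 0.9506 m².
Net radiated power P_net = εσA(T⁴ − T₀⁴) = 0.894×5.670×10⁻⁸×0.9506×(505.3⁴ − 275.1⁴).
T⁴ − T₀⁴ = 6.51924×10¹⁰ − 5.72746×10⁹ = 5.94649×10¹⁰ K⁴, so P_net = 2.87×10³ W.

Net loss ≈ 2.87×10³ W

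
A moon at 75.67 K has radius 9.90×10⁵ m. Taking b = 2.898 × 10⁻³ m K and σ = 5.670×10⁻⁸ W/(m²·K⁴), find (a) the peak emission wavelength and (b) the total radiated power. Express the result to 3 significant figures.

λ_max ≈ 38.3 μm; P ≈ 2.29×10¹³ W

(a) λ_max = b/T = 2.898×10⁻³/75.67 = 3.830×10⁻⁵ m = 38.3 μm.
Surface area A = 4πR² = 4π(9.90×10⁵ m)² = 1.23163×10¹³ m².
(b) P = σAT⁴ = 5.670×10⁻⁸×1.23163×10¹³×(75.67)⁴ = 2.29×10¹³ W.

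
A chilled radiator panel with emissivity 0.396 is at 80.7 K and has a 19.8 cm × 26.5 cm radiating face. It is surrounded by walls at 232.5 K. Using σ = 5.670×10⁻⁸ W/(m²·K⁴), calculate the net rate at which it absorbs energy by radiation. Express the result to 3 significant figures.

Area A = 0.198 × 0.265 = 0.05247 m².
Net radiated power P_net = εσA(T⁴ − T₀⁴) = 0.396×5.670×10⁻⁸×0.05247×(80.7⁴ − 232.5⁴).
T⁴ − T₀⁴ = 4.24125×10⁷ − 2.92208×10⁹ = -2.87967×10⁹ K⁴, so P_net = -3.39 W — negative, meaning a net gain of 3.39 W.

Net gain ≈ 3.39 W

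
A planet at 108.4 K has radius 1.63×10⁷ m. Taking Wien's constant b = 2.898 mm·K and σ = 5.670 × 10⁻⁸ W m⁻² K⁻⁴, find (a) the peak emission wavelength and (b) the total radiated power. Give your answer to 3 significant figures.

λ_max ≈ 26.7 μm; P ≈ 2.61×10¹⁶ W

(a) λ_max = b/T = 2.898×10⁻³/108.4 = 2.673×10⁻⁵ m = 26.7 μm.
Surface area A = 4πR² = 4π(1.63×10⁷ m)² = 3.33876×10¹⁵ m².
(b) P = σAT⁴ = 5.670×10⁻⁸×3.33876×10¹⁵×(108.4)⁴ = 2.61×10¹⁶ W.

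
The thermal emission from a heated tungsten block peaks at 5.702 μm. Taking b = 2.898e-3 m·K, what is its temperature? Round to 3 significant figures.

Wien's law gives T = b/λ_max = (2.898×10⁻³ m·K)/(5.702×10⁻⁶ m) = 508 K.

T ≈ 508 K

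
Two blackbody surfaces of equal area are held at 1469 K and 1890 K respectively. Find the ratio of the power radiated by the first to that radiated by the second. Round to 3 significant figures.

With equal areas, P₁/P₂ = (T₁/T₂)⁴ = (1469/1890)⁴ = 0.365.

P₁/P₂ ≈ 0.365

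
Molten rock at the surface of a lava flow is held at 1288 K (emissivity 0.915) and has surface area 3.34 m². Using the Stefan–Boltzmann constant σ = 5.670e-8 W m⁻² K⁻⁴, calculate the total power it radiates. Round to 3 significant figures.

Area A = 3.34 m².
P = εσAT⁴ = 0.915 × 5.670×10⁻⁸ × 3.34 × (1288)⁴ = 4.77×10⁵ W.

P ≈ 4.77×10⁵ W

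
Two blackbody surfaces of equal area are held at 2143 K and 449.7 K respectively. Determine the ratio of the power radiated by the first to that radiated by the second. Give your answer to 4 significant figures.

With equal areas, P₁/P₂ = (T₁/T₂)⁴ = (2143/449.7)⁴ = 515.7.

P₁/P₂ ≈ 515.7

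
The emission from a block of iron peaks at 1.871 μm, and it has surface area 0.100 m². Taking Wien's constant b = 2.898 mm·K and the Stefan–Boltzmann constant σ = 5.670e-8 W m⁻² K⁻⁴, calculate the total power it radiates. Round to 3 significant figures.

P ≈ 3.26×10⁴ W

Wien's law: T = b/λ_max = 2.898×10⁻³/1.871×10⁻⁶ = 1548.90 K.
Area A = 0.100 m².
Then P = σAT⁴ = 5.670×10⁻⁸×0.100×(1548.90)⁴ = 3.26×10⁴ W.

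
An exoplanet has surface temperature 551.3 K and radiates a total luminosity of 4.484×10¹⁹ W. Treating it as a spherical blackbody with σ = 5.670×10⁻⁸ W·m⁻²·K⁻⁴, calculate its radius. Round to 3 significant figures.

R ≈ 2.61×10⁷ m

L = 4πR²σT⁴ ⇒ R = √(L/(4πσT⁴)).
σT⁴ = 5237.63 W/m², so R = √(4.484×10¹⁹/(4π×5237.63)) = 2.61×10⁷ m.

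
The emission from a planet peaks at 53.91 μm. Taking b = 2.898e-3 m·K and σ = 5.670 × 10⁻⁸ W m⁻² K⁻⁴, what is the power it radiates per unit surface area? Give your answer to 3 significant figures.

I ≈ 0.473 W/m²

Wien's law: T = b/λ_max = 2.898×10⁻³/5.391×10⁻⁵ = 53.7563 K.
Then I = σT⁴ = 5.670×10⁻⁸×(53.7563)⁴ = 0.473 W/m².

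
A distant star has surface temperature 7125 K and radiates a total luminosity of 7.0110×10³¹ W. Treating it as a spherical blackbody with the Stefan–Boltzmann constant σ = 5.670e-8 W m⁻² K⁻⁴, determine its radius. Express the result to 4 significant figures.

L = 4πR²σT⁴ ⇒ R = √(L/(4πσT⁴)).
σT⁴ = 1.46124×10⁸ W/m², so R = √(7.0110×10³¹/(4π×1.46124×10⁸)) = 1.954×10¹¹ m.

R ≈ 1.954×10¹¹ m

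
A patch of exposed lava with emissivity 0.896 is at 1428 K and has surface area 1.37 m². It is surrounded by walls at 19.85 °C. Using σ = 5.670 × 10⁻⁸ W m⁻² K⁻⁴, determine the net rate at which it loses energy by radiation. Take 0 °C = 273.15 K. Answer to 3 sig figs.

Surroundings: T = 19.85 °C + 273.15 = 293.00 K.
Area A = 1.37 m².
Net radiated power P_net = εσA(T⁴ − T₀⁴) = 0.896×5.670×10⁻⁸×1.37×(1428⁴ − 293.00⁴).
T⁴ − T₀⁴ = 4.15827×10¹² − 7.37005×10⁹ = 4.15090×10¹² K⁴, so P_net = 2.89×10⁵ W.

Net loss ≈ 2.89×10⁵ W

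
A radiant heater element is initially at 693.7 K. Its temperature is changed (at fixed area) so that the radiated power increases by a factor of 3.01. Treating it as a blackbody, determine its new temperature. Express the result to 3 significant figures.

T₂ ≈ 914 K

P ∝ T⁴, so T₂/T₁ = (P₂/P₁)^(1/4) = (3.01)^(1/4) = 1.31717.
T₂ = 693.7 × 1.31717 = 914 K.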